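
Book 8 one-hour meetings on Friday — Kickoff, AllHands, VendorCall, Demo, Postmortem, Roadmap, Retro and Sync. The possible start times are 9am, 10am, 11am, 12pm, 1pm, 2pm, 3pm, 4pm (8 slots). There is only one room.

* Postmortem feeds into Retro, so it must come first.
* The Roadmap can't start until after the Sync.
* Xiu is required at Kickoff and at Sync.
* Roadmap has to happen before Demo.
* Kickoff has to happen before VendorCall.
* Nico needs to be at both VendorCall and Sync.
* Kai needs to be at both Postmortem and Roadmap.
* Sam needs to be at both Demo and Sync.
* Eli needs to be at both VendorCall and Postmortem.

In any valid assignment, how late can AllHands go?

4pm

AllHands at 4pm is achievable: Kickoff in 11am; Roadmap in 10am; Retro in 3pm; Sync in 9am; Postmortem in 2pm; Demo in 1pm; AllHands in 4pm; VendorCall in 12pm.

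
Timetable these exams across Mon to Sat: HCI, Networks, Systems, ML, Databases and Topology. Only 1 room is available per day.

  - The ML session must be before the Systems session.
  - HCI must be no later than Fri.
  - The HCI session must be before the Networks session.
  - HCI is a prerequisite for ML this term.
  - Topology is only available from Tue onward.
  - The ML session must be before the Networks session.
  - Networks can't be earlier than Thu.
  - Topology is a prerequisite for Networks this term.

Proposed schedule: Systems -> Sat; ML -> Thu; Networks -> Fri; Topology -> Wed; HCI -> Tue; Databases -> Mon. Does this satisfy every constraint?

Yes

HCI must be no later than Fri — holds.
HCI is a prerequisite for ML this term — holds.
Topology is a prerequisite for Networks this term — holds.
Only 1 room is available per day — holds.
Networks can't be earlier than Thu — holds.
The HCI session must be before the Networks session — holds.
Topology is only available from Tue onward — holds.
The ML session must be before the Networks session — holds.
The ML session must be before the Systems session — holds.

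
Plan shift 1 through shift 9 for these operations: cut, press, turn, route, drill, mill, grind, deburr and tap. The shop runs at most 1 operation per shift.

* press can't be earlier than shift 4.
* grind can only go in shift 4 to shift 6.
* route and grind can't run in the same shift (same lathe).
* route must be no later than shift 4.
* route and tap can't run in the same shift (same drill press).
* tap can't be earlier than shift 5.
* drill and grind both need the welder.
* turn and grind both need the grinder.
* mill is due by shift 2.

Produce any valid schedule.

route in shift 2, grind in shift 4, deburr in shift 9, mill in shift 1, cut in shift 3, turn in shift 7, tap in shift 5, drill in shift 8, press in shift 6

Checking: turn(shift 7) != grind(shift 4); route(shift 2) != grind(shift 4); drill(shift 8) != grind(shift 4); route(shift 2) != tap(shift 5); grind=shift 4 in [shift 4,shift 6]; mill=shift 1 in [shift 1,shift 2]; press=shift 6 in [shift 4,shift 9]; tap=shift 5 in [shift 5,shift 9]; route=shift 2 in [shift 1,shift 4]; max 1 per shift (cap 1).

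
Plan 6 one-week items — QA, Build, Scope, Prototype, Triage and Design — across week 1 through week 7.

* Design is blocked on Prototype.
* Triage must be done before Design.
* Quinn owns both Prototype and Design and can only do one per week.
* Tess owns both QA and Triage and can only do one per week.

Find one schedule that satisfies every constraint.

QA=week 2, Prototype=week 1, Design=week 2, Build=week 1, Scope=week 1, Triage=week 1

Checking: Triage(week 1) before Design(week 2); Prototype(week 1) before Design(week 2); Prototype(week 1) != Design(week 2); QA(week 2) != Triage(week 1).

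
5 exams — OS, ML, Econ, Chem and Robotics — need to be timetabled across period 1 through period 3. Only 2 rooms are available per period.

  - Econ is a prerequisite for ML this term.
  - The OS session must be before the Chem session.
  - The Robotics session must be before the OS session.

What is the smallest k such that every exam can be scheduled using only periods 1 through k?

The precedence chain requires at least 3 distinct periods.
With at most 2 per period and 5 exams, at least 3 periods are needed.
3 works (last occupied period: period 3): for example ML -> period 2; Econ -> period 1; Chem -> period 3; Robotics -> period 1; OS -> period 2.

3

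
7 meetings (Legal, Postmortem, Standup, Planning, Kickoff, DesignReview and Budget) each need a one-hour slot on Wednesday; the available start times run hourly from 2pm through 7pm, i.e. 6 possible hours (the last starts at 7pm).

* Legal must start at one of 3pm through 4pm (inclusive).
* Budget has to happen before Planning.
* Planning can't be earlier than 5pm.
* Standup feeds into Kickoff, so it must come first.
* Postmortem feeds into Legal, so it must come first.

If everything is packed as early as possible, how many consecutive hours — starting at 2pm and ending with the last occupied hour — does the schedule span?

The precedence chain requires at least 2 distinct hours.
Planning can't be placed before 5pm — that is hour 4 counting from 2pm — so the schedule must run through at least 4 hours.
4 works (last occupied hour: 5pm): for example DesignReview in 2pm; Standup in 2pm; Postmortem in 2pm; Planning in 5pm; Budget in 2pm; Kickoff in 3pm; Legal in 3pm.

4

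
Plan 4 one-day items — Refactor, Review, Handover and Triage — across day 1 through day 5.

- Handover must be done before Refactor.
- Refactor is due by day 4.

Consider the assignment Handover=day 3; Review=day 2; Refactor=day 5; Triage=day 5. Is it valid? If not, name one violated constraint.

Invalid. Refactor is due by day 4.

Handover must be done before Refactor — holds.
Refactor is due by day 4 — violated.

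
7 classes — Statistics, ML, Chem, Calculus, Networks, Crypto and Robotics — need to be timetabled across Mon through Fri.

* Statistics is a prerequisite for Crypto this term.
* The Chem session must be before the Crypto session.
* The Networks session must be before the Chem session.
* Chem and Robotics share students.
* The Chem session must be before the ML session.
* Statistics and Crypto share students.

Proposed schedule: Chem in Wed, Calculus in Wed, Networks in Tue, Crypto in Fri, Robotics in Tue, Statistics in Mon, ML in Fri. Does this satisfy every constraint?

Valid

The Networks session must be before the Chem session — holds.
The Chem session must be before the Crypto session — holds.
Chem and Robotics share students — holds.
The Chem session must be before the ML session — holds.
Statistics is a prerequisite for Crypto this term — holds.
Statistics and Crypto share students — holds.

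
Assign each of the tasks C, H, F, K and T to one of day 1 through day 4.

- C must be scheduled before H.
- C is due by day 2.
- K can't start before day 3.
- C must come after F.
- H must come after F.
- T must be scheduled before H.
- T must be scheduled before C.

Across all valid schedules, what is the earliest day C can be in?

Precedence pushes C to at least day 2; C's own window allows nothing later than day 2.
C at day 2 is achievable: F in day 1, C in day 2, H in day 3, K in day 3, T in day 1.

day 2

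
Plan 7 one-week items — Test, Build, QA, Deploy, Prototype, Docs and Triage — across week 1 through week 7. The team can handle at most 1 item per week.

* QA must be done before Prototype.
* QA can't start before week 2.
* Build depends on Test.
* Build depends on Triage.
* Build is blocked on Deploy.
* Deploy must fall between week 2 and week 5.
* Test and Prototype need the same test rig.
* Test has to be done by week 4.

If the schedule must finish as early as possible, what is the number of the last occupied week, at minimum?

The precedence chain requires at least 2 distinct weeks.
With at most 1 per week and 7 tasks, at least 7 weeks are needed.
Propagating the time windows through the other constraints, Build can't land before week 3, so the schedule must run through at least week 3.
7 works (last occupied week: week 7): for example Docs -> week 7, QA -> week 3, Build -> week 5, Prototype -> week 6, Triage -> week 4, Deploy -> week 2, Test -> week 1.

7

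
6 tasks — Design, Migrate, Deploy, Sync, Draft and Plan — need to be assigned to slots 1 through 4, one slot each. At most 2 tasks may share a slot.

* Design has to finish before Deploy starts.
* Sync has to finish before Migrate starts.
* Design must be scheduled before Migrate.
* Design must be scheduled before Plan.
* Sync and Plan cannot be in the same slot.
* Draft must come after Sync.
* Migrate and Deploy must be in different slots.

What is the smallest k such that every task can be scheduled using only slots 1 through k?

3

The precedence chain requires at least 2 distinct slots.
With at most 2 per slot and 6 tasks, at least 3 slots are needed.
3 works (last occupied slot: 3): for example Plan -> 3, Design -> 1, Sync -> 1, Deploy -> 3, Draft -> 2, Migrate -> 2.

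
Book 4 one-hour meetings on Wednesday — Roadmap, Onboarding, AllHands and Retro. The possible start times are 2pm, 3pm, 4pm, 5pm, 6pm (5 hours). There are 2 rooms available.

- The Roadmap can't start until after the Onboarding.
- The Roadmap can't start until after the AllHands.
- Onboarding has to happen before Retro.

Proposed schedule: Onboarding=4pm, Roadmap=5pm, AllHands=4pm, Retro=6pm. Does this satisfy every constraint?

There are 2 rooms available — holds.
The Roadmap can't start until after the AllHands — holds.
Onboarding has to happen before Retro — holds.
The Roadmap can't start until after the Onboarding — holds.

Yes, all constraints hold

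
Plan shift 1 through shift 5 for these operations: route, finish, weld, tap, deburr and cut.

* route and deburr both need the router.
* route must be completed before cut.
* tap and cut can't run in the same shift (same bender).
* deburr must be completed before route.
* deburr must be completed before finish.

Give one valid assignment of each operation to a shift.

tap -> shift 1; route -> shift 2; finish -> shift 2; cut -> shift 3; deburr -> shift 1; weld -> shift 1

Checking: deburr(shift 1) before route(shift 2); deburr(shift 1) before finish(shift 2); route(shift 2) before cut(shift 3); route(shift 2) != deburr(shift 1); tap(shift 1) != cut(shift 3).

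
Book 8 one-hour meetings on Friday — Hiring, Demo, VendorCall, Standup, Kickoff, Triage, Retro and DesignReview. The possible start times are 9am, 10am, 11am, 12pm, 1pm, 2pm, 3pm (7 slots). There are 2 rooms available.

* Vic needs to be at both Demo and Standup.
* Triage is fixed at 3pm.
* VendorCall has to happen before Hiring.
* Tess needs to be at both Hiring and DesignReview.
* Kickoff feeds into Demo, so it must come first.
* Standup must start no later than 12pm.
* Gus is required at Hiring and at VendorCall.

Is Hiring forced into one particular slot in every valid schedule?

No

Hiring can be 10am (e.g. Triage -> 3pm; Kickoff -> 10am; DesignReview -> 12pm; Standup -> 9am; Demo -> 11am; VendorCall -> 9am; Retro -> 11am; Hiring -> 10am) or 11am (e.g. Hiring -> 11am, VendorCall -> 10am, Triage -> 3pm, Demo -> 10am, DesignReview -> 12pm, Kickoff -> 9am, Retro -> 11am, Standup -> 9am).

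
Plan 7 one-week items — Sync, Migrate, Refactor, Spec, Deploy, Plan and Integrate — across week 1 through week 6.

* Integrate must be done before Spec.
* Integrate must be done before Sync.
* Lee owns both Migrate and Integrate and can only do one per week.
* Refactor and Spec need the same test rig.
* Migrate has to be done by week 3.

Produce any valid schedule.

Integrate -> week 2; Plan -> week 1; Sync -> week 3; Refactor -> week 1; Spec -> week 3; Deploy -> week 1; Migrate -> week 1

Checking: Integrate(week 2) before Spec(week 3); Integrate(week 2) before Sync(week 3); Migrate(week 1) != Integrate(week 2); Refactor(week 1) != Spec(week 3); Migrate=week 1 in [week 1,week 3].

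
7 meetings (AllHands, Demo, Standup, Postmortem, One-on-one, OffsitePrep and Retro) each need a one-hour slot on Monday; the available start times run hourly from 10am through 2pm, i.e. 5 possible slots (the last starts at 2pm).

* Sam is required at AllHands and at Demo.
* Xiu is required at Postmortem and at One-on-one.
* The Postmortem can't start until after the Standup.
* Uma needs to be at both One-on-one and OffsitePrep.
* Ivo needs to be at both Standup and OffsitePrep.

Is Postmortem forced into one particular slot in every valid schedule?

No

Postmortem can be 11am (e.g. Retro in 10am, AllHands in 10am, One-on-one in 10am, Demo in 11am, Standup in 10am, Postmortem in 11am, OffsitePrep in 11am) or 12pm (e.g. Retro -> 10am; Standup -> 10am; One-on-one -> 10am; OffsitePrep -> 11am; Postmortem -> 12pm; Demo -> 11am; AllHands -> 10am).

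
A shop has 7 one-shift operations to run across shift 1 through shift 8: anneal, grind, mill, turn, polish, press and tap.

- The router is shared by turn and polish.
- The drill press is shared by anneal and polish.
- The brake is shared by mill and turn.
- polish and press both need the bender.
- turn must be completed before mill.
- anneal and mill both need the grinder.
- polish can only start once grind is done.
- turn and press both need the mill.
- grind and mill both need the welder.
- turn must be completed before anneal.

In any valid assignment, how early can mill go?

shift 2

Precedence pushes mill to at least shift 2.
mill at shift 2 is achievable: anneal in shift 3; turn in shift 1; tap in shift 1; grind in shift 1; mill in shift 2; press in shift 3; polish in shift 2.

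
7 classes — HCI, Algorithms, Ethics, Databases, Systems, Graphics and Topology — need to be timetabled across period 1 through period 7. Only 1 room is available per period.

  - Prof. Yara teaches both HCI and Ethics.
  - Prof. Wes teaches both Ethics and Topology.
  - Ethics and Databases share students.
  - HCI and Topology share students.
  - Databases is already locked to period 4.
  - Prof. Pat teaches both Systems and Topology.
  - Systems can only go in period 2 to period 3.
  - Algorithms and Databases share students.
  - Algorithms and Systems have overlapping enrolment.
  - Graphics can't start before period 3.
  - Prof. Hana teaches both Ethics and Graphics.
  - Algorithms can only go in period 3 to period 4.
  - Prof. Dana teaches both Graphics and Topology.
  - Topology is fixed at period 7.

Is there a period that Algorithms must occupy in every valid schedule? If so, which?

period 3

Algorithms's window is period 3–period 4.
Databases is fixed at period 4, and Algorithms can't share a period with Databases.
So Algorithms must be period 3.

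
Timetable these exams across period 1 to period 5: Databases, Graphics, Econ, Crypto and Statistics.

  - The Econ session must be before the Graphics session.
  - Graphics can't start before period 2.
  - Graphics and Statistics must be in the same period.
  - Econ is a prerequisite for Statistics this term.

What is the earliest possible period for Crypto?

Crypto at period 1 is achievable: Databases=period 1, Econ=period 1, Graphics=period 2, Crypto=period 1, Statistics=period 2.

period 1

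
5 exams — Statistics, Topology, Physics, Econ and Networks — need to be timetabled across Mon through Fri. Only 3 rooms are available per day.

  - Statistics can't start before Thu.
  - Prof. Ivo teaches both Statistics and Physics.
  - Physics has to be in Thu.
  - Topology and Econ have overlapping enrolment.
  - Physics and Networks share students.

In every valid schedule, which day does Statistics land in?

Fri

Statistics's window is Thu–Fri.
Physics is fixed at Thu, and Statistics can't share a day with Physics.
So Statistics must be Fri.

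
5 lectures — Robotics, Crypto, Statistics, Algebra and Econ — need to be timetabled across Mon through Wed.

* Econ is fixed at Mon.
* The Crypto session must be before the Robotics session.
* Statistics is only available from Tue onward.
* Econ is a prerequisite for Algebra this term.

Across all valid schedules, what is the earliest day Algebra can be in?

Precedence pushes Algebra to at least Tue.
Algebra at Tue is achievable: Algebra -> Tue; Statistics -> Tue; Econ -> Mon; Robotics -> Tue; Crypto -> Mon.

Tue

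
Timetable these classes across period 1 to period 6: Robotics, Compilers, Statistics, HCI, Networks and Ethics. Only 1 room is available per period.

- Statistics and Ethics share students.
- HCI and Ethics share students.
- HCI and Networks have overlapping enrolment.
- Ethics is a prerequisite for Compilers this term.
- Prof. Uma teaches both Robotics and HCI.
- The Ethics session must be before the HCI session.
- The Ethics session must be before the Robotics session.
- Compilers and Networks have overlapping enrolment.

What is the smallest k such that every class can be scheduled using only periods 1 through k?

6 periods

The precedence chain requires at least 2 distinct periods.
With at most 1 per period and 6 classes, at least 6 periods are needed.
6 works (last occupied period: period 6): for example Robotics -> period 2; Networks -> period 6; Compilers -> period 3; Statistics -> period 5; HCI -> period 4; Ethics -> period 1.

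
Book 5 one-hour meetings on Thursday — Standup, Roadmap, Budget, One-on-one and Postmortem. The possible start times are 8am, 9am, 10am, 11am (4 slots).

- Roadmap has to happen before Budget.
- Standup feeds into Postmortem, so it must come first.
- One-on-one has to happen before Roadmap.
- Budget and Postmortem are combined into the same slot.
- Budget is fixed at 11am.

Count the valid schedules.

Splitting on Standup: it can be 8am (3), 9am (3), 10am (3). Listing each branch's schedules as (Roadmap, Budget, One-on-one, Postmortem):
Standup=8am: (9am,11am,8am,11am) (10am,11am,8am,11am) (10am,11am,9am,11am) — 3.
Standup=9am: (9am,11am,8am,11am) (10am,11am,8am,11am) (10am,11am,9am,11am) — 3.
Standup=10am: (9am,11am,8am,11am) (10am,11am,8am,11am) (10am,11am,9am,11am) — 3.
Summing: 3 + 3 + 3 = 9.

9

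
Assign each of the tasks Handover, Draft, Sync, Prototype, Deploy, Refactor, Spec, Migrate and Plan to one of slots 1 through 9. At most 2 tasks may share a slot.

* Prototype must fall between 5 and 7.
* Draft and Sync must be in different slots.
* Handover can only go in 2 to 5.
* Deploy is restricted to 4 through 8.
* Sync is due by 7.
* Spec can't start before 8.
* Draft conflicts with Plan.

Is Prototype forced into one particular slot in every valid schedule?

No

Prototype can be 5 (e.g. Spec -> 8, Draft -> 2, Migrate -> 3, Sync -> 1, Handover -> 2, Deploy -> 4, Refactor -> 1, Prototype -> 5, Plan -> 3) or 6 (e.g. Deploy=4; Handover=2; Plan=3; Refactor=1; Sync=1; Draft=2; Spec=8; Prototype=6; Migrate=3).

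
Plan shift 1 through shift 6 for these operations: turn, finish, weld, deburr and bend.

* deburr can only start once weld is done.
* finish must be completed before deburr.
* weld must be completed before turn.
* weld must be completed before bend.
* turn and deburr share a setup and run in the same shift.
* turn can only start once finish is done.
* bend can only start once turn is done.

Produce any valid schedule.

bend in shift 3; finish in shift 1; deburr in shift 2; weld in shift 1; turn in shift 2

Checking: finish(shift 1) before deburr(shift 2); weld(shift 1) before turn(shift 2); finish(shift 1) before turn(shift 2); turn(shift 2) before bend(shift 3); weld(shift 1) before bend(shift 3); weld(shift 1) before deburr(shift 2); turn = deburr = shift 2.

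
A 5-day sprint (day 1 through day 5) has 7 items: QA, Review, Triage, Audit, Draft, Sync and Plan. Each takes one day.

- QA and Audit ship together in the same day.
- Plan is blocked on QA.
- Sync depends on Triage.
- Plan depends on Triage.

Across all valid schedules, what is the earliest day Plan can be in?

day 2

Precedence pushes Plan to at least day 2.
Plan at day 2 is achievable: Sync in day 2; Draft in day 1; QA in day 1; Audit in day 1; Plan in day 2; Triage in day 1; Review in day 1.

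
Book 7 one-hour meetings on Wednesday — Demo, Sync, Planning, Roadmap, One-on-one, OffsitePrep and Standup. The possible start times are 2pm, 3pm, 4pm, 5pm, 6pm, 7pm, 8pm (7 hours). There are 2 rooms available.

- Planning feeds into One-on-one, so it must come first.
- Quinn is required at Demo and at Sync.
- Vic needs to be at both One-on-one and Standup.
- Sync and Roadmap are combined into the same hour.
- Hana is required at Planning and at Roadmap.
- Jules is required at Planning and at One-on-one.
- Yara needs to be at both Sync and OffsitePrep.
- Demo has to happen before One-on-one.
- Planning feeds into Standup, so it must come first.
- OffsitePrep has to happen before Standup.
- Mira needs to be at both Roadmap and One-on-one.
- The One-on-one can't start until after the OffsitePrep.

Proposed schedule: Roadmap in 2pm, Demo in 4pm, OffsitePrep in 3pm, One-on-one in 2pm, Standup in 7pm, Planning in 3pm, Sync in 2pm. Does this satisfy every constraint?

No — it violates: There are 2 rooms available

Jules is required at Planning and at One-on-one — holds.
Sync and Roadmap are combined into the same hour — holds.
Planning feeds into One-on-one, so it must come first — violated.
There are 2 rooms available — violated.
Quinn is required at Demo and at Sync — holds.
Mira needs to be at both Roadmap and One-on-one — violated.
Hana is required at Planning and at Roadmap — holds.
Yara needs to be at both Sync and OffsitePrep — holds.
Demo has to happen before One-on-one — violated.
Planning feeds into Standup, so it must come first — holds.
OffsitePrep has to happen before Standup — holds.
The One-on-one can't start until after the OffsitePrep — violated.
Vic needs to be at both One-on-one and Standup — holds.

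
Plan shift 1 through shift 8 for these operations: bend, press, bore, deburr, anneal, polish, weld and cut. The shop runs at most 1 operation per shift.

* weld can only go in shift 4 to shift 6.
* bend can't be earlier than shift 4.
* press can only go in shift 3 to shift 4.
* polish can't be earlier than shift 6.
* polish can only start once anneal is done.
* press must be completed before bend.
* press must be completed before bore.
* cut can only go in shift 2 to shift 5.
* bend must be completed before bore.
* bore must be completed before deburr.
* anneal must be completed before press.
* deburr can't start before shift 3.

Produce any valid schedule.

press -> shift 3, cut -> shift 2, deburr -> shift 8, weld -> shift 4, anneal -> shift 1, bore -> shift 7, polish -> shift 6, bend -> shift 5

Checking: press(shift 3) before bend(shift 5); bore(shift 7) before deburr(shift 8); press(shift 3) before bore(shift 7); bend(shift 5) before bore(shift 7); anneal(shift 1) before polish(shift 6); anneal(shift 1) before press(shift 3); deburr=shift 8 in [shift 3,shift 8]; press=shift 3 in [shift 3,shift 4]; polish=shift 6 in [shift 6,shift 8]; bend=shift 5 in [shift 4,shift 8]; cut=shift 2 in [shift 2,shift 5]; weld=shift 4 in [shift 4,shift 6]; max 1 per shift (cap 1).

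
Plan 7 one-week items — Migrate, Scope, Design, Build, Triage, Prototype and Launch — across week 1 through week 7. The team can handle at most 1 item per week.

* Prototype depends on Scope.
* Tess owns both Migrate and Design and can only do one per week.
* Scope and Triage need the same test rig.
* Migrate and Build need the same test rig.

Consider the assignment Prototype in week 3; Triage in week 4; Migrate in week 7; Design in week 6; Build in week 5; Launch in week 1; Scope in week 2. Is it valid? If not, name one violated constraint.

Migrate and Build need the same test rig — holds.
Scope and Triage need the same test rig — holds.
The team can handle at most 1 item per week — holds.
Tess owns both Migrate and Design and can only do one per week — holds.
Prototype depends on Scope — holds.

Yes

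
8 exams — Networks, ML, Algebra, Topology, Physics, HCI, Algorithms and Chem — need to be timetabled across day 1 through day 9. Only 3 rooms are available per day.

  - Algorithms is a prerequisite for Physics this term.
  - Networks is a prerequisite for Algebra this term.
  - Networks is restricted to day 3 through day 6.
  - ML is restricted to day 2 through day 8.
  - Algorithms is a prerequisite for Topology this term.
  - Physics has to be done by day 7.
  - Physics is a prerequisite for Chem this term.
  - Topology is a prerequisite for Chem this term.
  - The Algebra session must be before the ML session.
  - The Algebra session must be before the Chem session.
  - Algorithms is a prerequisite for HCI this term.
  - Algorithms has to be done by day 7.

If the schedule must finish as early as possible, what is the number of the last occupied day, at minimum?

The precedence chain requires at least 3 distinct days.
With at most 3 per day and 8 exams, at least 3 days are needed.
Propagating the time windows through the other constraints, ML can't land before day 5, so the schedule must run through at least day 5.
5 works (last occupied day: day 5): for example HCI -> day 2, Physics -> day 2, Topology -> day 2, Algebra -> day 4, Networks -> day 3, Algorithms -> day 1, ML -> day 5, Chem -> day 5.

day 5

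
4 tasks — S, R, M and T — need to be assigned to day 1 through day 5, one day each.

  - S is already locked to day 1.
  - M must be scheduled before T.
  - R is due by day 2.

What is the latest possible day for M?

Downstream work caps M at day 4.
M at day 4 is achievable: S in day 1; M in day 4; T in day 5; R in day 1.

day 4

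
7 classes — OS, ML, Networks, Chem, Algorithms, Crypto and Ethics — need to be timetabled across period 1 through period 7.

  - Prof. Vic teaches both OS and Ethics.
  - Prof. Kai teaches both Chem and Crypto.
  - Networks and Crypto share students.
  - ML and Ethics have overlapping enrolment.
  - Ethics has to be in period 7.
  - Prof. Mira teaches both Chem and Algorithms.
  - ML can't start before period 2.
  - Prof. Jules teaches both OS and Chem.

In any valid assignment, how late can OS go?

OS at period 6 is achievable: Networks in period 1, Ethics in period 7, Algorithms in period 2, Crypto in period 2, OS in period 6, ML in period 2, Chem in period 1.
Nothing later works — the conflict constraints rule out every period after period 6.

period 6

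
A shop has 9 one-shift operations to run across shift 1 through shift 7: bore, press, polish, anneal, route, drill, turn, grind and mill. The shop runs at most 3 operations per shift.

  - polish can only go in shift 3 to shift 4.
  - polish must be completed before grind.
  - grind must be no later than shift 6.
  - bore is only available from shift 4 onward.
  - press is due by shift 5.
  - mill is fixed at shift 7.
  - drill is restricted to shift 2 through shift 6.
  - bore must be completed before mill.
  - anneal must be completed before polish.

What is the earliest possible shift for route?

shift 1

route at shift 1 is achievable: turn -> shift 2, press -> shift 1, bore -> shift 4, polish -> shift 3, route -> shift 1, drill -> shift 2, anneal -> shift 1, grind -> shift 4, mill -> shift 7.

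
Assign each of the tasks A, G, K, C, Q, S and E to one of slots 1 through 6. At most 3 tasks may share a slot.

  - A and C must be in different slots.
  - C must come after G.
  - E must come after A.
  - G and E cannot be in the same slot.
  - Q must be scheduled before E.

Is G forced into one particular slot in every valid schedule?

No

G can be 1 (e.g. E in 2; A in 1; Q in 1; K in 2; C in 2; G in 1; S in 3) or 2 (e.g. S -> 2, E -> 3, K -> 1, G -> 2, C -> 3, A -> 1, Q -> 1).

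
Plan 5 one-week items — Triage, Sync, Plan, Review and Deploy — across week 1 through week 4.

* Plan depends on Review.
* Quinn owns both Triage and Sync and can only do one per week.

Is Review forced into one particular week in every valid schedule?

Review can be week 1 (e.g. Triage=week 1; Deploy=week 1; Review=week 1; Sync=week 2; Plan=week 2) or week 2 (e.g. Review in week 2; Triage in week 1; Sync in week 2; Plan in week 3; Deploy in week 1).

No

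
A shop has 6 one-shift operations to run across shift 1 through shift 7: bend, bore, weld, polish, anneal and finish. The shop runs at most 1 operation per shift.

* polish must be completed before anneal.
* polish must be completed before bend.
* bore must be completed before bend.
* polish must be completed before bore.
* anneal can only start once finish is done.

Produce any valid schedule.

polish -> shift 1; finish -> shift 4; bend -> shift 3; bore -> shift 2; anneal -> shift 5; weld -> shift 6

Checking: bore(shift 2) before bend(shift 3); polish(shift 1) before bore(shift 2); polish(shift 1) before bend(shift 3); polish(shift 1) before anneal(shift 5); finish(shift 4) before anneal(shift 5); max 1 per shift (cap 1).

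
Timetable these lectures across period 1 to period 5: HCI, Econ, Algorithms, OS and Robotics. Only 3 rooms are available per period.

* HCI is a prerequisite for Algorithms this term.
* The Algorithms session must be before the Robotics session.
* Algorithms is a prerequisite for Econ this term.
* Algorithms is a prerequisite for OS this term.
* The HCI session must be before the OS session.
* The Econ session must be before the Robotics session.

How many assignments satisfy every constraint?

13

Splitting on HCI: it can be period 1 (11), period 2 (2). Listing each branch's schedules as (Econ, Algorithms, OS, Robotics) by period number:
HCI=period 1: (3,2,3,4) (3,2,3,5) (3,2,4,4) (3,2,4,5) (3,2,5,4) (3,2,5,5) (4,2,3,5) (4,2,4,5) (4,2,5,5) (4,3,4,5) (4,3,5,5) — 11.
HCI=period 2: (4,3,4,5) (4,3,5,5) — 2.
Summing: 11 + 2 = 13.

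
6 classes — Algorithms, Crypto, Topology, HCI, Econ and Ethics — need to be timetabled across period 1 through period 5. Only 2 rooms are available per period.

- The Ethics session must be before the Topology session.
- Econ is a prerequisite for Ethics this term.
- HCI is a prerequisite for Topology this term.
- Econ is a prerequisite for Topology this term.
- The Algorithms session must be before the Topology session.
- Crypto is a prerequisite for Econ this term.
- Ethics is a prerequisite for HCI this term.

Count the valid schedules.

Enumerating: Econ in period 2, Crypto in period 1, Algorithms in period 1, Topology in period 5, HCI in period 4, Ethics in period 3 | Algorithms in period 2, Topology in period 5, Ethics in period 3, Crypto in period 1, HCI in period 4, Econ in period 2 | Topology in period 5, Ethics in period 3, Econ in period 2, Crypto in period 1, Algorithms in period 3, HCI in period 4 | Algorithms -> period 4; Ethics -> period 3; Topology -> period 5; Crypto -> period 1; Econ -> period 2; HCI -> period 4.

4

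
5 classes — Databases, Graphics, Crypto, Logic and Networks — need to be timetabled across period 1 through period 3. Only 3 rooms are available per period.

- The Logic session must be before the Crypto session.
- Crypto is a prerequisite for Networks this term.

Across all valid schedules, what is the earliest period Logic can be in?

Downstream work caps Logic at period 1.
Logic at period 1 is achievable: Crypto in period 2, Databases in period 1, Graphics in period 1, Logic in period 1, Networks in period 3.

period 1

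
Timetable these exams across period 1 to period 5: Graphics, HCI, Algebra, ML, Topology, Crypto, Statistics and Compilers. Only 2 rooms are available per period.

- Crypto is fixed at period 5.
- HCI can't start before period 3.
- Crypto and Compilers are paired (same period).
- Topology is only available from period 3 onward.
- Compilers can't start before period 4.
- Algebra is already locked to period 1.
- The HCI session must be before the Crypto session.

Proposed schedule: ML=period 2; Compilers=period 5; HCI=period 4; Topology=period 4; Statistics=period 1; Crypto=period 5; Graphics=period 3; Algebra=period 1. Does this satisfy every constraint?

Crypto is fixed at period 5 — holds.
Crypto and Compilers are paired (same period) — holds.
HCI can't start before period 3 — holds.
Only 2 rooms are available per period — holds.
Topology is only available from period 3 onward — holds.
Algebra is already locked to period 1 — holds.
Compilers can't start before period 4 — holds.
The HCI session must be before the Crypto session — holds.

Valid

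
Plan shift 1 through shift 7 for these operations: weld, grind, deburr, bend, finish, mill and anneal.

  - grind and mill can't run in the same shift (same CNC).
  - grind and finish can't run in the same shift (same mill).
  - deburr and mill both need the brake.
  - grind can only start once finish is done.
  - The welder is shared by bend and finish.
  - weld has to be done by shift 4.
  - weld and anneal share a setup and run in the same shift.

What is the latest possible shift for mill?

mill at shift 7 is achievable: mill in shift 7; anneal in shift 1; finish in shift 1; grind in shift 2; bend in shift 2; weld in shift 1; deburr in shift 1.

shift 7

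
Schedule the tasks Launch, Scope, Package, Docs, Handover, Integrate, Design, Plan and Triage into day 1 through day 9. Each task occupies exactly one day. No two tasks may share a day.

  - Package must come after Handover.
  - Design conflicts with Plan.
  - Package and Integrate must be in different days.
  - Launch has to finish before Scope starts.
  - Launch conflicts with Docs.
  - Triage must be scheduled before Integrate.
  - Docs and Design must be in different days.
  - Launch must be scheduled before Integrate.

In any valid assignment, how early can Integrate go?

Precedence pushes Integrate to at least day 2.
Integrate at day 3 is achievable: Triage -> day 2, Launch -> day 1, Scope -> day 4, Plan -> day 9, Design -> day 8, Docs -> day 7, Package -> day 6, Integrate -> day 3, Handover -> day 5.
Nothing earlier works — the conflict and capacity constraints rule out every day before day 3.

day 3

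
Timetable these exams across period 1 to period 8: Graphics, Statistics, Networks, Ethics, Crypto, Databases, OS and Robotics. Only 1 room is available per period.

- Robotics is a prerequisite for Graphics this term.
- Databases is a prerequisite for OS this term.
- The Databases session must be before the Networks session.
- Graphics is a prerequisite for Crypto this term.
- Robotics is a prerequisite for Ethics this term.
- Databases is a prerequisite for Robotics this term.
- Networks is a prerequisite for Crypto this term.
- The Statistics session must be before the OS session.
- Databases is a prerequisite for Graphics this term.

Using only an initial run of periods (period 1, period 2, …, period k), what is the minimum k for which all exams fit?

The precedence chain requires at least 4 distinct periods.
With at most 1 per period and 8 exams, at least 8 periods are needed.
8 works (last occupied period: period 8): for example Robotics=period 2; Ethics=period 8; Crypto=period 5; Databases=period 1; Statistics=period 6; Networks=period 4; OS=period 7; Graphics=period 3.

8 periods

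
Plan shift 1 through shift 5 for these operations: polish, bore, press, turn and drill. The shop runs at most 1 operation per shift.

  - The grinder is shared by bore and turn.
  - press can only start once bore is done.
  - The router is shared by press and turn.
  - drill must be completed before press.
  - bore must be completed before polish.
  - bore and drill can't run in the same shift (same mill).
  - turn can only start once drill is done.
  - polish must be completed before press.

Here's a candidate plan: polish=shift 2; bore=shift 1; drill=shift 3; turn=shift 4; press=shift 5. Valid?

Yes, all constraints hold

drill must be completed before press — holds.
The grinder is shared by bore and turn — holds.
turn can only start once drill is done — holds.
bore must be completed before polish — holds.
bore and drill can't run in the same shift (same mill) — holds.
press can only start once bore is done — holds.
polish must be completed before press — holds.
The router is shared by press and turn — holds.
The shop runs at most 1 operation per shift — holds.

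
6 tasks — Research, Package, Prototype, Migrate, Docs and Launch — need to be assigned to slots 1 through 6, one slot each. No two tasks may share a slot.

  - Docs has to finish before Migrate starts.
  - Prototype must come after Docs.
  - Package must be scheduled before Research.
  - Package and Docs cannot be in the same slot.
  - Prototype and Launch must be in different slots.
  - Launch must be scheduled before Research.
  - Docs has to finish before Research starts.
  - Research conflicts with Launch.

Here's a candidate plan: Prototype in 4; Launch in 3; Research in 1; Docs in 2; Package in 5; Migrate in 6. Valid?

Docs has to finish before Research starts — violated.
Prototype and Launch must be in different slots — holds.
Prototype must come after Docs — holds.
Package and Docs cannot be in the same slot — holds.
Launch must be scheduled before Research — violated.
Package must be scheduled before Research — violated.
Research conflicts with Launch — holds.
Docs has to finish before Migrate starts — holds.
No two tasks may share a slot — holds.

No. Package must be scheduled before Research is not satisfied.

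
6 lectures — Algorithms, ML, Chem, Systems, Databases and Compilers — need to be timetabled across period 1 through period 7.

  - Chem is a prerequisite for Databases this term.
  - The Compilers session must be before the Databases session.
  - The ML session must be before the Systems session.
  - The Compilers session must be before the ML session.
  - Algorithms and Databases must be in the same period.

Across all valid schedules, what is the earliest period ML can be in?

Precedence pushes ML to at least period 2; downstream work caps ML at period 6.
ML at period 2 is achievable: ML=period 2; Systems=period 3; Databases=period 2; Algorithms=period 2; Chem=period 1; Compilers=period 1.

period 2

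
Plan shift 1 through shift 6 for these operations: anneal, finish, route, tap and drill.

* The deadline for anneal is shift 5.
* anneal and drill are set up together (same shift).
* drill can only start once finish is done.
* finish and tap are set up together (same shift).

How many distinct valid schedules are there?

Splitting on anneal: it can be shift 2 (6), shift 3 (12), shift 4 (18), shift 5 (24). Listing each branch's schedules as (finish, route, tap, drill) by shift number:
anneal=shift 2: (1,1,1,2) (1,2,1,2) (1,3,1,2) (1,4,1,2) (1,5,1,2) (1,6,1,2) — 6.
anneal=shift 3: (1,1,1,3) (1,2,1,3) (1,3,1,3) (1,4,1,3) (1,5,1,3) (1,6,1,3) (2,1,2,3) (2,2,2,3) (2,3,2,3) (2,4,2,3) (2,5,2,3) (2,6,2,3) — 12.
anneal=shift 4: (1,1,1,4) (1,2,1,4) (1,3,1,4) (1,4,1,4) (1,5,1,4) (1,6,1,4) (2,1,2,4) (2,2,2,4) (2,3,2,4) (2,4,2,4) (2,5,2,4) (2,6,2,4) (3,1,3,4) (3,2,3,4) (3,3,3,4) (3,4,3,4) (3,5,3,4) (3,6,3,4) — 18.
anneal=shift 5: (1,1,1,5) (1,2,1,5) (1,3,1,5) (1,4,1,5) (1,5,1,5) (1,6,1,5) (2,1,2,5) (2,2,2,5) (2,3,2,5) (2,4,2,5) (2,5,2,5) (2,6,2,5) (3,1,3,5) (3,2,3,5) (3,3,3,5) (3,4,3,5) (3,5,3,5) (3,6,3,5) (4,1,4,5) (4,2,4,5) (4,3,4,5) (4,4,4,5) (4,5,4,5) (4,6,4,5) — 24.
Summing: 6 + 12 + 18 + 24 = 60.

60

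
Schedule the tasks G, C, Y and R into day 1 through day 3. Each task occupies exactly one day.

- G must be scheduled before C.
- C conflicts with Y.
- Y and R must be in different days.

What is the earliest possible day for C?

day 2

Precedence pushes C to at least day 2.
C at day 2 is achievable: Y -> day 1; R -> day 2; C -> day 2; G -> day 1.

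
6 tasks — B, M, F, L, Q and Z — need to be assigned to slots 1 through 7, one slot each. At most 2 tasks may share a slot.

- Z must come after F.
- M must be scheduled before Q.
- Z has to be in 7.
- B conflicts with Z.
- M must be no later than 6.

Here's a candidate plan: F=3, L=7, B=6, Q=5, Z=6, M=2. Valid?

No. B conflicts with Z is not satisfied.

At most 2 tasks may share a slot — holds.
Z must come after F — holds.
Z has to be in 7 — violated.
M must be scheduled before Q — holds.
B conflicts with Z — violated.
M must be no later than 6 — holds.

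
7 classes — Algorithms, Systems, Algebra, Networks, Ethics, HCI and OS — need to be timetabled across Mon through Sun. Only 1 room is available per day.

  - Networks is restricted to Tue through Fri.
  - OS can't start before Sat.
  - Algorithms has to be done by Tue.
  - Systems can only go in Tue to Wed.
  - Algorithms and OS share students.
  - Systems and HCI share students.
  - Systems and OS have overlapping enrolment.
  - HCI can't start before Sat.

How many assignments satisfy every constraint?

32

Splitting on Algorithms: it can be Mon (24), Tue (8). Listing each branch's schedules as (Systems, Algebra, Networks, Ethics, HCI, OS):
Algorithms=Mon: (Tue,Wed,Thu,Fri,Sat,Sun) (Tue,Wed,Thu,Fri,Sun,Sat) (Tue,Wed,Fri,Thu,Sat,Sun) (Tue,Wed,Fri,Thu,Sun,Sat) (Tue,Thu,Wed,Fri,Sat,Sun) (Tue,Thu,Wed,Fri,Sun,Sat) (Tue,Thu,Fri,Wed,Sat,Sun) (Tue,Thu,Fri,Wed,Sun,Sat) (Tue,Fri,Wed,Thu,Sat,Sun) (Tue,Fri,Wed,Thu,Sun,Sat) (Tue,Fri,Thu,Wed,Sat,Sun) (Tue,Fri,Thu,Wed,Sun,Sat) (Wed,Tue,Thu,Fri,Sat,Sun) (Wed,Tue,Thu,Fri,Sun,Sat) (Wed,Tue,Fri,Thu,Sat,Sun) (Wed,Tue,Fri,Thu,Sun,Sat) (Wed,Thu,Tue,Fri,Sat,Sun) (Wed,Thu,Tue,Fri,Sun,Sat) (Wed,Thu,Fri,Tue,Sat,Sun) (Wed,Thu,Fri,Tue,Sun,Sat) (Wed,Fri,Tue,Thu,Sat,Sun) (Wed,Fri,Tue,Thu,Sun,Sat) (Wed,Fri,Thu,Tue,Sat,Sun) (Wed,Fri,Thu,Tue,Sun,Sat) — 24.
Algorithms=Tue: (Wed,Mon,Thu,Fri,Sat,Sun) (Wed,Mon,Thu,Fri,Sun,Sat) (Wed,Mon,Fri,Thu,Sat,Sun) (Wed,Mon,Fri,Thu,Sun,Sat) (Wed,Thu,Fri,Mon,Sat,Sun) (Wed,Thu,Fri,Mon,Sun,Sat) (Wed,Fri,Thu,Mon,Sat,Sun) (Wed,Fri,Thu,Mon,Sun,Sat) — 8.
Summing: 24 + 8 = 32.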